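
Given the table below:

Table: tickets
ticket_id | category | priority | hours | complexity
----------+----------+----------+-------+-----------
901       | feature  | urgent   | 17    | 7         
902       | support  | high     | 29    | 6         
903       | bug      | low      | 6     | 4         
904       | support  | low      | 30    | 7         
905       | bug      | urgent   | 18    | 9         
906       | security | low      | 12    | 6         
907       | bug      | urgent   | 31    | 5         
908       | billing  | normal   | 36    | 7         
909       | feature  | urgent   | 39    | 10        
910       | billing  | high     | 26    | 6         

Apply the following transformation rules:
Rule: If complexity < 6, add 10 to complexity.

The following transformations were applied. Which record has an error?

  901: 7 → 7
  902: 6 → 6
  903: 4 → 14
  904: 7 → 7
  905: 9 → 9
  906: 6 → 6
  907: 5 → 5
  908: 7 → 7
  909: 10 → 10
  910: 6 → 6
Record 907 has an error. The correct transformed value should be 15, not 5.

Step 1: Check each record against the rule
Step 2: Record 907 has complexity = 5
Step 3: Since 5 < 6, the bonus should have been applied
Step 4: Correct value = 15, but claimed value = 5
Conclusion: Record 907 has the error.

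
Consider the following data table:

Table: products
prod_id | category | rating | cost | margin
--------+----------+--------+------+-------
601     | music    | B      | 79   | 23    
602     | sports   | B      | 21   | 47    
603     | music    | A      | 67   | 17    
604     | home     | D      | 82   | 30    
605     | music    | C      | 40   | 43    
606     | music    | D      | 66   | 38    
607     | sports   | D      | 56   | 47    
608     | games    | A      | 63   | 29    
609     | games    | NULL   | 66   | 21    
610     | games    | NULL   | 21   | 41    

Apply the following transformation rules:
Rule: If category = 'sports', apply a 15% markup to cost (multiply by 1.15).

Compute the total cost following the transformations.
572.55

Step 1: Records with category = 'sports' have total cost = 77
Step 2: Apply multiplier: 77 × 1.15 = 88.55
Step 3: Other records total: 484
Step 4: Final sum = 88.55 + 484 = 572.55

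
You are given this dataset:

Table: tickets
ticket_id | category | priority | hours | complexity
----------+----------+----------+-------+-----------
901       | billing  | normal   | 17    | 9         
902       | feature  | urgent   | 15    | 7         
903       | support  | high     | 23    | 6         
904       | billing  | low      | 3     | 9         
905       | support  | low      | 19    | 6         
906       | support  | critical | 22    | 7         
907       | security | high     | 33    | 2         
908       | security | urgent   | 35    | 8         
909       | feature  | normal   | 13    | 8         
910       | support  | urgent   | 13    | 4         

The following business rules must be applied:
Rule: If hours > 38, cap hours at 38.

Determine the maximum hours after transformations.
35

Step 1: Original maximum hours = 35
Step 2: Check cap of 38 against maximum
Step 3: No records exceed the cap (max 35 <= cap 38), so no capping applies
Step 4: Maximum after transformation = 35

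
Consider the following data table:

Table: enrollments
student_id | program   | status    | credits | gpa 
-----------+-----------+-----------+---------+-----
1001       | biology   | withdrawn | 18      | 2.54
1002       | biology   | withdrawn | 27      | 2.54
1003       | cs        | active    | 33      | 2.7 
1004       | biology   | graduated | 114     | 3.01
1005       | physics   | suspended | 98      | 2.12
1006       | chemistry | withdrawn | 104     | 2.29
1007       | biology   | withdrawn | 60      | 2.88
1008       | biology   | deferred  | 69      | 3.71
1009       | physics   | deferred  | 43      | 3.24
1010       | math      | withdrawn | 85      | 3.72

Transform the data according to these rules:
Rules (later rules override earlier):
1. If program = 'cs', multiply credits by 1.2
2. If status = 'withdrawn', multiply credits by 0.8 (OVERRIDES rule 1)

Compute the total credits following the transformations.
598.8

Step 1: Rule 2 takes priority for records with status = 'withdrawn'
  - 5 records: 294 × 0.8 = 235.2
Step 2: Rule 1 applies to remaining records with program = 'cs'
  - 1 records: 33 × 1.2 = 39.6
Step 3: Other records unchanged: 324
Step 4: Final sum = 235.2 + 39.6 + 324 = 598.8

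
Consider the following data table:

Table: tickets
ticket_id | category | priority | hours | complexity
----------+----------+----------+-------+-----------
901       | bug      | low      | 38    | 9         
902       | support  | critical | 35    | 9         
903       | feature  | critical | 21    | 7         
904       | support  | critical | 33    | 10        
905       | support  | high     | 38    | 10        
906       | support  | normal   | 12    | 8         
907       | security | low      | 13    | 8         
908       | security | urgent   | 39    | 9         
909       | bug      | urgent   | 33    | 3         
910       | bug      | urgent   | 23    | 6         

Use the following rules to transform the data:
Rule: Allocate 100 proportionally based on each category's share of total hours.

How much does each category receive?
bug: 32.98, feature: 7.37, security: 18.25, support: 41.4

Step 1: Calculate total hours = 285
Step 2: Calculate each category's proportion:
  bug: 94/285 = 32.98% → 32.98
  feature: 21/285 = 7.37% → 7.37
  security: 52/285 = 18.25% → 18.25
  support: 118/285 = 41.40% → 41.4
Step 3: Verify: sum of allocations ≈ 100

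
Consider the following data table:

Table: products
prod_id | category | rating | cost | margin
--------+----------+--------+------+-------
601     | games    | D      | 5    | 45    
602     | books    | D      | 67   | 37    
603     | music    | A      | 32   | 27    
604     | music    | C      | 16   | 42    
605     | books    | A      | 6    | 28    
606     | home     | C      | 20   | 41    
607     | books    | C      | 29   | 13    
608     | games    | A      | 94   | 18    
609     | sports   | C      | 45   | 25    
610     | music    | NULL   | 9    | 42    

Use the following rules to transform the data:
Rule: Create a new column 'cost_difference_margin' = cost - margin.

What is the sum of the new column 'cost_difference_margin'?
5

Step 1: For each record, compute cost - margin
Example calculations:
  5 - 45 = -40
  67 - 37 = 30
  32 - 27 = 5
  ...
Step 2: Sum all derived values
Step 3: Total = 5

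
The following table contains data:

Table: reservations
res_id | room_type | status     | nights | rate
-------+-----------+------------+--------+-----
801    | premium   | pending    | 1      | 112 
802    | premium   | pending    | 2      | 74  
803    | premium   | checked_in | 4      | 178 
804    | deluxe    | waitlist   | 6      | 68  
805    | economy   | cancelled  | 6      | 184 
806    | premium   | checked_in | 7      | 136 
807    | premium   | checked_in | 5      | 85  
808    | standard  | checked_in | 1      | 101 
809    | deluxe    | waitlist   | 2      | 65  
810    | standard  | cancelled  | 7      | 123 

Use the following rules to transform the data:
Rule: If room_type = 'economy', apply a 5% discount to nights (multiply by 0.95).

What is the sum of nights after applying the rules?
40.7

Step 1: Records with room_type = 'economy' have total nights = 6
Step 2: Apply multiplier: 6 × 0.95 = 5.7
Step 3: Other records total: 35
Step 4: Final sum = 5.7 + 35 = 40.7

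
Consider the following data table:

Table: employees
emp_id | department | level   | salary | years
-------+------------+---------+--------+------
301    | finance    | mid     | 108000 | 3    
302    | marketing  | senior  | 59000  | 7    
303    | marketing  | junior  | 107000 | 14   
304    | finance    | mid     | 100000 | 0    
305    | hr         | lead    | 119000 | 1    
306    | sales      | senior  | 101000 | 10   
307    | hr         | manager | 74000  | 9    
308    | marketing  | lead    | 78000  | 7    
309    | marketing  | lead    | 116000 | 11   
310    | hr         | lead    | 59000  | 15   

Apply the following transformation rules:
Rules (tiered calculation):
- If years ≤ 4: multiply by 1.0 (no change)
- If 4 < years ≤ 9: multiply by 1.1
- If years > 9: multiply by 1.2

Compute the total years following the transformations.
89.3

Step 1: Tier 1 (years ≤ 4): 3 records, sum = 4 × 1.0 = 4.0
Step 2: Tier 2 (4 < years ≤ 9): 3 records, sum = 23 × 1.1 = 25.3
Step 3: Tier 3 (years > 9): 4 records, sum = 50 × 1.2 = 60.0
Step 4: Final sum = 4.0 + 25.3 + 60.0 = 89.3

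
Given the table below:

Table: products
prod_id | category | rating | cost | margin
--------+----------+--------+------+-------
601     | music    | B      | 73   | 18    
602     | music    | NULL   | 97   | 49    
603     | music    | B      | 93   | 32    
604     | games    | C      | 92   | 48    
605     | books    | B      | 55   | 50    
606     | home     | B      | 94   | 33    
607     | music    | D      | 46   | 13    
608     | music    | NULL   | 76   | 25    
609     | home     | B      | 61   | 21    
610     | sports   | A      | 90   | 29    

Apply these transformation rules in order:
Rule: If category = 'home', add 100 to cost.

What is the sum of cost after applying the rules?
977

Step 1: Count records where category = 'home': 2
Step 2: Total bonus added: 2 × 100 = 200
Step 3: Original sum of cost: 777
Step 4: Final sum = 777 + 200 = 977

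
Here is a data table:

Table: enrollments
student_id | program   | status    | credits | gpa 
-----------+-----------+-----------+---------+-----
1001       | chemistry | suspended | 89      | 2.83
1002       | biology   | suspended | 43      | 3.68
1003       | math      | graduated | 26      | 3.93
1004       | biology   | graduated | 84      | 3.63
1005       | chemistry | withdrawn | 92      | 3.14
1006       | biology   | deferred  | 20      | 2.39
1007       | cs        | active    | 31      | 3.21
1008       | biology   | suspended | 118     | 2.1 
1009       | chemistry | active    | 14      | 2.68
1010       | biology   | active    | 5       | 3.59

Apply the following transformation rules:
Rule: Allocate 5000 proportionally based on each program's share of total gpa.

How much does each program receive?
biology: 2467.93, chemistry: 1387.11, cs: 514.75, math: 630.21

Step 1: Calculate total gpa = 31.18
Step 2: Calculate each program's proportion:
  biology: 15.39/31.18 = 49.36% → 2467.93
  chemistry: 8.65/31.18 = 27.74% → 1387.11
  cs: 3.21/31.18 = 10.30% → 514.75
  math: 3.93/31.18 = 12.60% → 630.21
Step 3: Verify: sum of allocations ≈ 5000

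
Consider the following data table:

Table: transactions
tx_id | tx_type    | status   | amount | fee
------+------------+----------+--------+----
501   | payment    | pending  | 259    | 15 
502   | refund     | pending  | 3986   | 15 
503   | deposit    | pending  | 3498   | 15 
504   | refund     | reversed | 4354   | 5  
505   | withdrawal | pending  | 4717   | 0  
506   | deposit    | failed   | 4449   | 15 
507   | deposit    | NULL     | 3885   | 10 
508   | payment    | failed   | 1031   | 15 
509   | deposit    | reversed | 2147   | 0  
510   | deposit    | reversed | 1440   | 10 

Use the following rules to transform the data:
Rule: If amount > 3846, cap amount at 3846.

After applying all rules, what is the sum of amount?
27605

Step 1: 5 records have amount > 3846
Step 2: These records originally summed to 21391
Step 3: After capping: 5 × 3846 = 19230
Step 4: Unaffected records sum: 8375
Step 5: Final sum = 19230 + 8375 = 27605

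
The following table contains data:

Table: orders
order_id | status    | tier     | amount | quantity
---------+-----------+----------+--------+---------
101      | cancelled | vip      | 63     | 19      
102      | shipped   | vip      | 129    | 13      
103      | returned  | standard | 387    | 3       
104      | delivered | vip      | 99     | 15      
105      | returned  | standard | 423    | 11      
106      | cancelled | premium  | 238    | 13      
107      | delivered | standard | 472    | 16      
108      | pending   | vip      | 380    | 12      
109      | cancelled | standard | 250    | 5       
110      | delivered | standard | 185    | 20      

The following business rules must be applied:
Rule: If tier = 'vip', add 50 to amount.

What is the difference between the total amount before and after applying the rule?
200

Step 1: Original sum of amount = 2626
Step 2: 4 records have tier = 'vip'
Step 3: Each affected record changes by 50
Step 4: Total change = 4 × 50 = 200
Step 5: New sum = 2626 + 200 = 2826
Step 6: Difference = |2826 - 2626| = 200
        (Sum increased by 200)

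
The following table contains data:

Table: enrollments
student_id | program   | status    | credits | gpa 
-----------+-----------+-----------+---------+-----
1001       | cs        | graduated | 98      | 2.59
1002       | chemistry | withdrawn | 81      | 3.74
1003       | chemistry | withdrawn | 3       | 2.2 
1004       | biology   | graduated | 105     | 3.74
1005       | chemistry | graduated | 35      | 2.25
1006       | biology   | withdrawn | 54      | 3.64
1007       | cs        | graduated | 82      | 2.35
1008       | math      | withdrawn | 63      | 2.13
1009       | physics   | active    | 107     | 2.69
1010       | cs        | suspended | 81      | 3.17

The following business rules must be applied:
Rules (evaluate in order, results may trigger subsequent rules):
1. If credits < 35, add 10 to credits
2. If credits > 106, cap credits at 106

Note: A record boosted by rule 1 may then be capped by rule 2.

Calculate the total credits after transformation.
718

Step 1: Apply rule 1 to records with credits < 35
  - 1 records get bonus of 10
  - Of these, 0 records then exceed 106 and get capped
Step 2: Apply rule 2 to records with credits > 106
  - 1 records (original) are capped
Step 3: Calculate final sum = 718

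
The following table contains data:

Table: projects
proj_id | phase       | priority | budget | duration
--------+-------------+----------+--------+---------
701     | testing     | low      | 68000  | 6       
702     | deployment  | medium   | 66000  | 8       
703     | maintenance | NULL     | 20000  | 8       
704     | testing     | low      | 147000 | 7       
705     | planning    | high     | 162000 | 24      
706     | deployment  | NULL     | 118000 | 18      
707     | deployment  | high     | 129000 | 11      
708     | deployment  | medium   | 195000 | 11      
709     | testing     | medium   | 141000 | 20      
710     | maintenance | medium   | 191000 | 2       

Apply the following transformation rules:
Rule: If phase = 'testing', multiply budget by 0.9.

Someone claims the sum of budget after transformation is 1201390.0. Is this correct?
No, the correct result is 1201400.0.

Step 1: Calculate the correct sum after transformation
Step 2: Apply multiplier 0.9 to records where phase = 'testing'
Step 3: Correct result = 1201400.0
Step 4: Claimed result = 1201390.0
Step 5: 1201400.0 ≠ 1201390.0
Conclusion: The claimed result is incorrect. The correct answer is 1201400.0.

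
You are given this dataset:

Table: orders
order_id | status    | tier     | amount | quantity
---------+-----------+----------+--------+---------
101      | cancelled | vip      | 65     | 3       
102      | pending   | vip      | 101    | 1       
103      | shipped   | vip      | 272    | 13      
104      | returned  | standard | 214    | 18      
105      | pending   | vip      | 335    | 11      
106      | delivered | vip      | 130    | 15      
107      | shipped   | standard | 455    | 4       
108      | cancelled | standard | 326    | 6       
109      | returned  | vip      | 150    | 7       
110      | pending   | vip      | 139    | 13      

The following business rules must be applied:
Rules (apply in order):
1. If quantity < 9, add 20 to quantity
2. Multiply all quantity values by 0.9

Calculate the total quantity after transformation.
171.9

Step 1: Apply Rule 1 - Add 20 to records with quantity < 9
  - 5 records affected: 21 + (5 × 20) = 121
  - Unaffected records: 70
  - Sum after Rule 1: 191
Step 2: Apply Rule 2 - Multiply all by 0.9
  - 191 × 0.9 = 171.9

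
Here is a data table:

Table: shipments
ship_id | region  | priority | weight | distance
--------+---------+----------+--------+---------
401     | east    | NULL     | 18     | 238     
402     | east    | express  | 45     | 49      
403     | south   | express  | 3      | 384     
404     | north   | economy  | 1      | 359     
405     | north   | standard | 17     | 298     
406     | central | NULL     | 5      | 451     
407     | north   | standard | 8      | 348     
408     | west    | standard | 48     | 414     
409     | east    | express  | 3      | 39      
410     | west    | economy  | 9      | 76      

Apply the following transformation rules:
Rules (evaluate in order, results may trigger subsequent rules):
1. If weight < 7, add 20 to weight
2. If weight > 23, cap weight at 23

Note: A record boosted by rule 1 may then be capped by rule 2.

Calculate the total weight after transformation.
188

Step 1: Apply rule 1 to records with weight < 7
  - 4 records get bonus of 20
  - Of these, 1 records then exceed 23 and get capped
Step 2: Apply rule 2 to records with weight > 23
  - 2 records (original) are capped
Step 3: Calculate final sum = 188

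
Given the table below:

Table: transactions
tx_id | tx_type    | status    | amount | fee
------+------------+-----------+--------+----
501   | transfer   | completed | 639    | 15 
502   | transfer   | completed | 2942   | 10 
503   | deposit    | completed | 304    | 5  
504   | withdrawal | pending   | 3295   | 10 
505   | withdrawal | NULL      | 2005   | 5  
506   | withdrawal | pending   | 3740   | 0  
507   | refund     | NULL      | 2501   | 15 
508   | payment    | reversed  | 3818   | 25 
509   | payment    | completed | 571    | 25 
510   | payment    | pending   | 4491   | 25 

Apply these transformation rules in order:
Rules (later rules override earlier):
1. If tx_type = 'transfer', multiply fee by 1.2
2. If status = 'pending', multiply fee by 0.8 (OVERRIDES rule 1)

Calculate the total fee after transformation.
133.0

Step 1: Rule 2 takes priority for records with status = 'pending'
  - 3 records: 35 × 0.8 = 28.0
Step 2: Rule 1 applies to remaining records with tx_type = 'transfer'
  - 2 records: 25 × 1.2 = 30.0
Step 3: Other records unchanged: 75
Step 4: Final sum = 28.0 + 30.0 + 75 = 133.0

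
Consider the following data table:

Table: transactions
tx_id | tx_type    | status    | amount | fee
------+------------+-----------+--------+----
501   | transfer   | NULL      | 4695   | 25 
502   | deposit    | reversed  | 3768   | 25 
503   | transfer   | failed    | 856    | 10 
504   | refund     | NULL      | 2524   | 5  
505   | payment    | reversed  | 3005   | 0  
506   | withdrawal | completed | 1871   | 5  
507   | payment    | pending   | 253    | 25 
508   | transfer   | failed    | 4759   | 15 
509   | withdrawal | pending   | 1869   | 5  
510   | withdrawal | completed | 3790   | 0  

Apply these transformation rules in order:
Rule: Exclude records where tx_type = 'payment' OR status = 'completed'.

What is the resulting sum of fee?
85

Step 1: Find records where tx_type = 'payment' OR status = 'completed'
Step 2: 4 records match, summing to 30
Step 3: Original sum: 115
Step 4: Remaining sum = 115 - 30 = 85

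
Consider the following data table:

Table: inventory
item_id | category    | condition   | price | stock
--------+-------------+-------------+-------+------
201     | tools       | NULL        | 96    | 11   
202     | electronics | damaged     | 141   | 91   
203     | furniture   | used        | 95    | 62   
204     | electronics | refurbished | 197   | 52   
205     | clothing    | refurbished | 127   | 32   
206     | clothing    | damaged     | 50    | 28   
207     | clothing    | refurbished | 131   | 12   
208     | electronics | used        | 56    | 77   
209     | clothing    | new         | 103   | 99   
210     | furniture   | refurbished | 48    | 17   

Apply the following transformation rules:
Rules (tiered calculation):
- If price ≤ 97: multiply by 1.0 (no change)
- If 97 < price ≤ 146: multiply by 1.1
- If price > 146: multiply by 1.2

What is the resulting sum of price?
1133.6

Step 1: Tier 1 (price ≤ 97): 5 records, sum = 345 × 1.0 = 345.0
Step 2: Tier 2 (97 < price ≤ 146): 4 records, sum = 502 × 1.1 = 552.2
Step 3: Tier 3 (price > 146): 1 records, sum = 197 × 1.2 = 236.4
Step 4: Final sum = 345.0 + 552.2 + 236.4 = 1133.6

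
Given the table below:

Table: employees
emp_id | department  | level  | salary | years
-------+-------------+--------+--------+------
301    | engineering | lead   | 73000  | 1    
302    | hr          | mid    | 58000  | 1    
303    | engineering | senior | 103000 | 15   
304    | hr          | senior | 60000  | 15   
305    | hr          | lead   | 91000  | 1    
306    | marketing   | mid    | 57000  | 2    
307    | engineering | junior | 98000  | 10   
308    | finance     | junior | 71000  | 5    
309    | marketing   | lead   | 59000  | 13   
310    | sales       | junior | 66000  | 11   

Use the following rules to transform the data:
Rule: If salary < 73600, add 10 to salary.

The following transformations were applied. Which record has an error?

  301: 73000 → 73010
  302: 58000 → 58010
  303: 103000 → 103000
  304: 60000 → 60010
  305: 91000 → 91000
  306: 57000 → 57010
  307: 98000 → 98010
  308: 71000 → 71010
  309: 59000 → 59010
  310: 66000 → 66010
Record 307 has an error. The correct transformed value should be 98000, not 98010.

Step 1: Check each record against the rule
Step 2: Record 307 has salary = 98000
Step 3: Since 98000 >= 73600, the bonus should not have been applied
Step 4: Correct value = 98000, but claimed value = 98010
Conclusion: Record 307 has the error.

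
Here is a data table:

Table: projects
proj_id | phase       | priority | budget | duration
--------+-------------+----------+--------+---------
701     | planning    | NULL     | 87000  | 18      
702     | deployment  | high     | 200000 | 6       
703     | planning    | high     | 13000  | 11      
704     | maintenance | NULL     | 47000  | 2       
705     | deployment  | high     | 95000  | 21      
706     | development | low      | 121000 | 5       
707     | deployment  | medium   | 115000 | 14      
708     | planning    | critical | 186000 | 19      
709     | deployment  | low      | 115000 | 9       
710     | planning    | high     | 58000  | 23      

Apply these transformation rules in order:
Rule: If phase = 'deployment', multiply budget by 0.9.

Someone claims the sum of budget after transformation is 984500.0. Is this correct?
Yes, the result is correct.

Step 1: Calculate the correct sum after transformation
Step 2: Apply multiplier 0.9 to records where phase = 'deployment'
Step 3: Correct result = 984500.0
Step 4: Claimed result = 984500.0
Step 5: 984500.0 = 984500.0 ✓
Conclusion: The claimed result is correct.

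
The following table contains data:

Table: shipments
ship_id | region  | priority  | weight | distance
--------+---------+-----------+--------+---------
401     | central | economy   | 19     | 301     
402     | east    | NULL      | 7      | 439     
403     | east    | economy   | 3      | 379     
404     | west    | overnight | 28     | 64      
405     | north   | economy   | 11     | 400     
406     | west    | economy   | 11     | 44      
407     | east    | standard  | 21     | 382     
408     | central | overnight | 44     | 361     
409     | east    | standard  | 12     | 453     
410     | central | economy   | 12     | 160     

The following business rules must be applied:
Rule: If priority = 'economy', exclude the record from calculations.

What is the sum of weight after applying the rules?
112

Step 1: Identify records where priority = 'economy'
Step 2: The excluded records sum to 56
Step 3: Original total weight = 168
Step 4: Remaining total = 168 - 56 = 112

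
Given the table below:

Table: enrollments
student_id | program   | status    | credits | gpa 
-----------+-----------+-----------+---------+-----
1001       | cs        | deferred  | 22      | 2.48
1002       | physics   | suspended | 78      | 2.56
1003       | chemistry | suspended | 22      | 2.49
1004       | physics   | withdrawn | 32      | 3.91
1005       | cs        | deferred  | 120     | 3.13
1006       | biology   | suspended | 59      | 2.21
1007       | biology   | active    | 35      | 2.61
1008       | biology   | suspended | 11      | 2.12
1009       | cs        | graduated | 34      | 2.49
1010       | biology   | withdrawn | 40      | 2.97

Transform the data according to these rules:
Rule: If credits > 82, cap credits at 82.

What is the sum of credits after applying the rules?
415

Step 1: 1 records have credits > 82
Step 2: These records originally summed to 120
Step 3: After capping: 1 × 82 = 82
Step 4: Unaffected records sum: 333
Step 5: Final sum = 82 + 333 = 415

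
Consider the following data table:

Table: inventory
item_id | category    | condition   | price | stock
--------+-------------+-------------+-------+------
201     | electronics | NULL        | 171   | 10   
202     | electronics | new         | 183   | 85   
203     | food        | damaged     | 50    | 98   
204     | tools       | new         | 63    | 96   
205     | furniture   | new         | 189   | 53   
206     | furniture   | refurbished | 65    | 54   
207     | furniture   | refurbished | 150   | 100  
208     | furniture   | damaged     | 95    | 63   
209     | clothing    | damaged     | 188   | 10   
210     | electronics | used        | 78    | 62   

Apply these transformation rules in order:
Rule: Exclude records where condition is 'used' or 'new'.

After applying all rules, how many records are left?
6

Step 1: Count records to exclude
  - 1 (used) + 3 (new) = 4 records
Step 2: Total records: 10
Step 3: Remaining = 10 - 4 = 6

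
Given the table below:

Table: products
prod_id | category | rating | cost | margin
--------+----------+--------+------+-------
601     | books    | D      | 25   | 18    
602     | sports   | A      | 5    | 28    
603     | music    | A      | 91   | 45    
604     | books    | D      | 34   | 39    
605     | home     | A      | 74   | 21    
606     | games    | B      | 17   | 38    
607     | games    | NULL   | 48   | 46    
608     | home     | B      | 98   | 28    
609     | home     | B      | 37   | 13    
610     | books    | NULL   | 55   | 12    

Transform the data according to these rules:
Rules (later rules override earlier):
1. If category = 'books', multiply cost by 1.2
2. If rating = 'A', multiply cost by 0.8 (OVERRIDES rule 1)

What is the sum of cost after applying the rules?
472.8

Step 1: Rule 2 takes priority for records with rating = 'A'
  - 3 records: 170 × 0.8 = 136.0
Step 2: Rule 1 applies to remaining records with category = 'books'
  - 3 records: 114 × 1.2 = 136.8
Step 3: Other records unchanged: 200
Step 4: Final sum = 136.0 + 136.8 + 200 = 472.8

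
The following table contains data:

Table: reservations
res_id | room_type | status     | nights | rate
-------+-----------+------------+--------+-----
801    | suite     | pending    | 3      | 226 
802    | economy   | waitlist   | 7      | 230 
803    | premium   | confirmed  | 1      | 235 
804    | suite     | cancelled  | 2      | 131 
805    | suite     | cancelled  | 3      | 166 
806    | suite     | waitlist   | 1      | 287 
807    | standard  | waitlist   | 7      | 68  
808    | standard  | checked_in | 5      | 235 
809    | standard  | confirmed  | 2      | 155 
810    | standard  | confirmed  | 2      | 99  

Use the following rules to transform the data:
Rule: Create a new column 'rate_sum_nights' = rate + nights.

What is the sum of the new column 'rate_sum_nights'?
1865

Step 1: For each record, compute rate + nights
Example calculations:
  226 + 3 = 229
  230 + 7 = 237
  235 + 1 = 236
  ...
Step 2: Sum all derived values
Step 3: Total = 1865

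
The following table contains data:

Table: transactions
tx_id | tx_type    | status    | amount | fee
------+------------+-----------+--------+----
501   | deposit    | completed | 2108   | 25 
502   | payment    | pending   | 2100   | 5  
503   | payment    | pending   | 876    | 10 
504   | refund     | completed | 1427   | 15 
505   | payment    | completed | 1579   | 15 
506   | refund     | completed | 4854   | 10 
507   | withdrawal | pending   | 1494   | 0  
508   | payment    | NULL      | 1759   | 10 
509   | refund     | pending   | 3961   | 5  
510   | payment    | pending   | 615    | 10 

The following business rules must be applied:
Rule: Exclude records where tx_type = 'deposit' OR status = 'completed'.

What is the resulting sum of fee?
40

Step 1: Find records where tx_type = 'deposit' OR status = 'completed'
Step 2: 4 records match, summing to 65
Step 3: Original sum: 105
Step 4: Remaining sum = 105 - 65 = 40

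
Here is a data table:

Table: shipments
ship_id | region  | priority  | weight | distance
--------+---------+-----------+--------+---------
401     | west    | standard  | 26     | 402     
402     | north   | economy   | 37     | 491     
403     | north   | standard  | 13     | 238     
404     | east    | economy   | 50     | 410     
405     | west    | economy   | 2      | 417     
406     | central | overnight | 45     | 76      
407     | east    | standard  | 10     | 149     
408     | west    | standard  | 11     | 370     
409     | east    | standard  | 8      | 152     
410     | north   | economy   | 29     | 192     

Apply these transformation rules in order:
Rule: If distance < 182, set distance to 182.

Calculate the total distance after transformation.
3066

Step 1: 3 records have distance < 182
Step 2: These records originally summed to 377
Step 3: After setting to minimum: 3 × 182 = 546
Step 4: Unaffected records sum: 2520
Step 5: Final sum = 546 + 2520 = 3066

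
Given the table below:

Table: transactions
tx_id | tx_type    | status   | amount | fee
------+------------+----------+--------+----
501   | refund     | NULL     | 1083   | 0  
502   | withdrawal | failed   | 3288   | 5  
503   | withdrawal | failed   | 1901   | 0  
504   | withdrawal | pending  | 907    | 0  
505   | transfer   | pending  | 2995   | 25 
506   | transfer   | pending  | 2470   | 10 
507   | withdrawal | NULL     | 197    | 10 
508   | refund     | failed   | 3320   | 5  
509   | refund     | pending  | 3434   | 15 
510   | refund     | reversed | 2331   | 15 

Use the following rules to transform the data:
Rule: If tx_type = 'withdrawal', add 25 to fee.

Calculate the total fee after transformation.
185

Step 1: Count records where tx_type = 'withdrawal': 4
Step 2: Total bonus added: 4 × 25 = 100
Step 3: Original sum of fee: 85
Step 4: Final sum = 85 + 100 = 185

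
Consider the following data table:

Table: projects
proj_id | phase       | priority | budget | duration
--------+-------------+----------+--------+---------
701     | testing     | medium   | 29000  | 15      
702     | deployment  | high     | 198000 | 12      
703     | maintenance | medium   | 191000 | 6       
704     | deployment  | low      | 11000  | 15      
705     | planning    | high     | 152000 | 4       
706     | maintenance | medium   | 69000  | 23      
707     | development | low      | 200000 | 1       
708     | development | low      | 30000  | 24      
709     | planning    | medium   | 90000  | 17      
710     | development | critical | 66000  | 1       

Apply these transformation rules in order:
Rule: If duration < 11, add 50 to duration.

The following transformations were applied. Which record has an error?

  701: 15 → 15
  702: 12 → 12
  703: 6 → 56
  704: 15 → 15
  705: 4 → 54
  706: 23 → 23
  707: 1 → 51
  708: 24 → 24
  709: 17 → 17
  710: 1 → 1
Record 710 has an error. The correct transformed value should be 51, not 1.

Step 1: Check each record against the rule
Step 2: Record 710 has duration = 1
Step 3: Since 1 < 11, the bonus should have been applied
Step 4: Correct value = 51, but claimed value = 1
Conclusion: Record 710 has the error.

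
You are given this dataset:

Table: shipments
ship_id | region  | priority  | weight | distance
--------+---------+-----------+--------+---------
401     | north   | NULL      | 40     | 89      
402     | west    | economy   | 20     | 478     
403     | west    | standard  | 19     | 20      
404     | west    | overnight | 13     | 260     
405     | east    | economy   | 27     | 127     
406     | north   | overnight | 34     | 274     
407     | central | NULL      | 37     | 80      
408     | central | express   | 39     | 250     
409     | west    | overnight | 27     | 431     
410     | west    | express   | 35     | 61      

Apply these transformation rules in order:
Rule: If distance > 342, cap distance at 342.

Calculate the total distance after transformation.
1845

Step 1: 2 records have distance > 342
Step 2: These records originally summed to 909
Step 3: After capping: 2 × 342 = 684
Step 4: Unaffected records sum: 1161
Step 5: Final sum = 684 + 1161 = 1845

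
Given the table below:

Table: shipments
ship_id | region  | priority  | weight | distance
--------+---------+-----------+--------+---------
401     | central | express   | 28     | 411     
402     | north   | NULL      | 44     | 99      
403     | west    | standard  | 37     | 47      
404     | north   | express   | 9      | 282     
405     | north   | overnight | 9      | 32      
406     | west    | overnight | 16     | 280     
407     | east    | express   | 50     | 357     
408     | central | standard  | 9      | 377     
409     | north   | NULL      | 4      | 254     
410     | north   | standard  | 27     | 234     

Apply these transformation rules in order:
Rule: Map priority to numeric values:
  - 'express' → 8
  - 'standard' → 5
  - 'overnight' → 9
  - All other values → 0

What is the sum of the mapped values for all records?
57

Step 1: Apply mapping to each record
Step 2: Count by status:
  'express': 3 records × 8 = 24
  'standard': 3 records × 5 = 15
  'overnight': 2 records × 9 = 18
Step 3: Sum all mapped values = 57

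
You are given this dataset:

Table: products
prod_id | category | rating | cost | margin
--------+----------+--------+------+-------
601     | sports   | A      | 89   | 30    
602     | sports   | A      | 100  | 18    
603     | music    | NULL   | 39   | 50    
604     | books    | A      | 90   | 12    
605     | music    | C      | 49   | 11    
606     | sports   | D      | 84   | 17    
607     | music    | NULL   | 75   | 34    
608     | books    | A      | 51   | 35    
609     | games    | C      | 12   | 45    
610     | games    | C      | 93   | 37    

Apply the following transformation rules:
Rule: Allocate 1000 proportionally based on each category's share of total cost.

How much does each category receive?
books: 206.74, games: 153.96, music: 239.0, sports: 400.29

Step 1: Calculate total cost = 682
Step 2: Calculate each category's proportion:
  books: 141/682 = 20.67% → 206.74
  games: 105/682 = 15.40% → 153.96
  music: 163/682 = 23.90% → 239.0
  sports: 273/682 = 40.03% → 400.29
Step 3: Verify: sum of allocations ≈ 1000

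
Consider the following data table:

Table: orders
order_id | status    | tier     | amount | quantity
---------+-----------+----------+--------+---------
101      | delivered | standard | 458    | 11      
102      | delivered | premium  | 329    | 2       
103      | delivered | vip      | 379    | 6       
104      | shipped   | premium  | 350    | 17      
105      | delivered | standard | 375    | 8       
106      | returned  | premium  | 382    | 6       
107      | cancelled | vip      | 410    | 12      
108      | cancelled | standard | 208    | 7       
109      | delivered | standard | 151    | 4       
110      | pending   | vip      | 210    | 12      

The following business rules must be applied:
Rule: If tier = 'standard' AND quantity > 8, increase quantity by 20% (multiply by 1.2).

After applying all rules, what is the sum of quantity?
87.2

Step 1: Find records where tier = 'standard' AND quantity > 8
Step 2: 1 records match, summing to 11
Step 3: After multiplier: 11 × 1.2 = 13.2
Step 4: Unaffected records sum: 74
Step 5: Final sum = 13.2 + 74 = 87.2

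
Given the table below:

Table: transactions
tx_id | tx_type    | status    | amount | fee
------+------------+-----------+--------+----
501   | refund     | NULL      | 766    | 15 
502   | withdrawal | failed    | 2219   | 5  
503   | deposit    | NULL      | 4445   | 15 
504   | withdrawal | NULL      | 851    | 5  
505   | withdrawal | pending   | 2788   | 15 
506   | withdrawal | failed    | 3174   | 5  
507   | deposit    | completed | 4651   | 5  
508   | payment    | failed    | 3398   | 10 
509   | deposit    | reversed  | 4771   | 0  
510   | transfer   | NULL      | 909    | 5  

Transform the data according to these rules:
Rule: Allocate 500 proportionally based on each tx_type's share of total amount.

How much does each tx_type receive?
deposit: 247.87, payment: 60.74, refund: 13.69, transfer: 16.25, withdrawal: 161.45

Step 1: Calculate total amount = 27972
Step 2: Calculate each tx_type's proportion:
  deposit: 13867/27972 = 49.57% → 247.87
  payment: 3398/27972 = 12.15% → 60.74
  refund: 766/27972 = 2.74% → 13.69
  transfer: 909/27972 = 3.25% → 16.25
  withdrawal: 9032/27972 = 32.29% → 161.45
Step 3: Verify: sum of allocations ≈ 500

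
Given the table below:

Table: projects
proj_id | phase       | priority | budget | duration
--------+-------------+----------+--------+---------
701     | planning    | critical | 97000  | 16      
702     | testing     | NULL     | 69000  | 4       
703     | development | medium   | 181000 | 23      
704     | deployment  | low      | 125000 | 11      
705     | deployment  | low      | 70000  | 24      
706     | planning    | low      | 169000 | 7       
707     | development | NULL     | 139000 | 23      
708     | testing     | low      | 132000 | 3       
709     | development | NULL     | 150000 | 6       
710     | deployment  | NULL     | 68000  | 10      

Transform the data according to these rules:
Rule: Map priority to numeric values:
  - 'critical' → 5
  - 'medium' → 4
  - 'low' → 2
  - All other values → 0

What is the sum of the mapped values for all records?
17

Step 1: Apply mapping to each record
Step 2: Count by status:
  'critical': 1 records × 5 = 5
  'medium': 1 records × 4 = 4
  'low': 4 records × 2 = 8
Step 3: Sum all mapped values = 17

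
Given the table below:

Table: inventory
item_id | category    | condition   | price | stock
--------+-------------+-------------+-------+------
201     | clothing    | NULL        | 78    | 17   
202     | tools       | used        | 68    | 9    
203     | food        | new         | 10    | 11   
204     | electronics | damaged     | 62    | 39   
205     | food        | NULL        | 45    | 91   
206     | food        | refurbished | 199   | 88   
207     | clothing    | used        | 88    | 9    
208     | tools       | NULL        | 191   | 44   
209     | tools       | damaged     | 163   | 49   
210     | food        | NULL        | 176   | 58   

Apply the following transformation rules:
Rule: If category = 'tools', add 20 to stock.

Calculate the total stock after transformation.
475

Step 1: Count records where category = 'tools': 3
Step 2: Total bonus added: 3 × 20 = 60
Step 3: Original sum of stock: 415
Step 4: Final sum = 415 + 60 = 475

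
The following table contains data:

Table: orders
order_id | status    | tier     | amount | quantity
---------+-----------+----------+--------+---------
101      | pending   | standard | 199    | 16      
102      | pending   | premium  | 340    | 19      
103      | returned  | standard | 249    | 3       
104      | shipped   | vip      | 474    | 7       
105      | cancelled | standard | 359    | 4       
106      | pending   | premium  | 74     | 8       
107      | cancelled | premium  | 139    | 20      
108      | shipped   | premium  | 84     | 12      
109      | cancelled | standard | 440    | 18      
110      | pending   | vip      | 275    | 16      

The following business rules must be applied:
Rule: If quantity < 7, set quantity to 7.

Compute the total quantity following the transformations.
130

Step 1: 2 records have quantity < 7
Step 2: These records originally summed to 7
Step 3: After setting to minimum: 2 × 7 = 14
Step 4: Unaffected records sum: 116
Step 5: Final sum = 14 + 116 = 130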